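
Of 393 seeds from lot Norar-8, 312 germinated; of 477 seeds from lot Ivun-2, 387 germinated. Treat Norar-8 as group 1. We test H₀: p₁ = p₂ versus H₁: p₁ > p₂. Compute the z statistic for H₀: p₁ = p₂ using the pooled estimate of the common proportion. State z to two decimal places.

z = -0.64

p̂₁ = 312/393 = 0.7939, p̂₂ = 387/477 = 0.8113.
Pooled p̂ = (312+387)/(393+477) = 699/870 = 0.8034.
SE = √(0.157919 × 0.00464097) = 0.0271.
z = (0.7939 − 0.8113)/0.0271 = -0.0174/0.0271 = -0.64.
p-value = P(Z > -0.644) ≈ 0.7401.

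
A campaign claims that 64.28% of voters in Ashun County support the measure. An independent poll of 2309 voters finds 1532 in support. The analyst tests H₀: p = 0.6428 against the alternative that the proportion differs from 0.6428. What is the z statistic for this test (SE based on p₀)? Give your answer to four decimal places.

p̂ = 1532/2309 = 0.663491.
Standard error under H₀: √(0.6428×0.3572/2309) = 0.009972.
z = (0.663491 − 0.6428)/0.009972 = 0.020691/0.009972 = 2.0749.

z = 2.0749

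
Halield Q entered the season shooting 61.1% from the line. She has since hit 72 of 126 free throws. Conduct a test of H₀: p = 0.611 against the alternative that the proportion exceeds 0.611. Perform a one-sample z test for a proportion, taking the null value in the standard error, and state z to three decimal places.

z = -0.911

p̂ = 72/126 ≈ 0.57143.
Standard error under H₀: √(0.611×0.389/126) = 0.04343.
z = (0.57143 − 0.611)/0.04343 = -0.03957/0.04343 = -0.911.
p-value = P(Z > -0.911) ≈ 0.8189.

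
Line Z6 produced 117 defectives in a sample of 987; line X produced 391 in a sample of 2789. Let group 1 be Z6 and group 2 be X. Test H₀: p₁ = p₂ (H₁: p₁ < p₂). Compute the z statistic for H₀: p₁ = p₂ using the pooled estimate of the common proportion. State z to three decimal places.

z = -1.713

p̂₁ = 117/987 = 0.11854, p̂₂ = 391/2789 = 0.14019.
Pooled p̂ = (117+391)/(987+2789) = 508/3776 = 0.13453.
SE = √(0.116435 × 0.00137172) = 0.01264.
z = (0.11854 − 0.14019)/0.01264 = -0.02165/0.01264 = -1.713.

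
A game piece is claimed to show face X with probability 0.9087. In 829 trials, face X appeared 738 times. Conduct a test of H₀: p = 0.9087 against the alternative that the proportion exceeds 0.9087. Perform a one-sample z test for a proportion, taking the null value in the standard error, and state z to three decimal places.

z = -1.846

p̂ = 738/829 = 0.890229.
SE = √(p₀(1−p₀)/n) = √(0.082964/829) = 0.010004.
z = (0.890229 − 0.9087)/0.010004 = -0.018471/0.010004 = -1.846.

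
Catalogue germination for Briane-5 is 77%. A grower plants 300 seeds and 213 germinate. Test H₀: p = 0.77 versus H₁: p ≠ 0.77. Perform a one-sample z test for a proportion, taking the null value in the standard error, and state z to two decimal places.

p̂ = 213/300 = 0.7100.
SE = √(p₀(1−p₀)/n) = √(0.1771/300) = 0.0243.
z = (0.7100 − 0.77)/0.0243 = -0.0600/0.0243 = -2.47.
Two-sided p-value ≈ 2·Φ(−2.469) = 0.0135.

z = -2.47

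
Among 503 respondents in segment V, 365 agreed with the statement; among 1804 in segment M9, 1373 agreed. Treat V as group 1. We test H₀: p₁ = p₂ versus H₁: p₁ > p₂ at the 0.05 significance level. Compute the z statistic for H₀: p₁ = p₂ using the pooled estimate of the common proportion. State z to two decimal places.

z = -1.63

p̂₁ = 365/503 = 0.72565, p̂₂ = 1373/1804 = 0.76109.
Pooled p̂ = (365+1373)/(503+1804) = 1738/2307 = 0.75336.
SE = √(0.185809 × 0.0025424) = 0.02173.
z = (0.72565 − 0.76109)/0.02173 = -0.03544/0.02173 = -1.63.
p-value = P(Z > -1.631) ≈ 0.9485. With α = 0.05, fail to reject H₀.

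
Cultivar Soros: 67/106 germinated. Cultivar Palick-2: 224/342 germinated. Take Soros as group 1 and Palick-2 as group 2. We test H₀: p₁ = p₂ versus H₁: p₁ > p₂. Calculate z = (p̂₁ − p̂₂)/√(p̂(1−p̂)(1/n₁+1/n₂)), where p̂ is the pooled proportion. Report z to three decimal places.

z = -0.432

p̂₁ = 67/106 ≈ 0.63208, p̂₂ = 224/342 ≈ 0.65497.
Pooled p̂ = (67+224)/(106+342) = 291/448 = 0.64955.
SE = √(0.227634 × 0.0123579) = 0.05304.
z = (0.63208 − 0.65497)/0.05304 = -0.02289/0.05304 = -0.432.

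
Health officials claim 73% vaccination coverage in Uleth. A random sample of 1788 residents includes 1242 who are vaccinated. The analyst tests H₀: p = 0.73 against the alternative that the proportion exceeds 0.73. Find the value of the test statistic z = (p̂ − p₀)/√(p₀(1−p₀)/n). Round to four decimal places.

z = -3.3687

p̂ = 1242/1788 ≈ 0.6946309.
Under H₀, SE = √(0.73·0.27/1788) = √(0.000110235) = 0.0104993.
z = (0.6946309 − 0.73)/0.0104993 = -0.0353691/0.0104993 = -3.3687.
p-value = P(Z > -3.369) ≈ 0.9996.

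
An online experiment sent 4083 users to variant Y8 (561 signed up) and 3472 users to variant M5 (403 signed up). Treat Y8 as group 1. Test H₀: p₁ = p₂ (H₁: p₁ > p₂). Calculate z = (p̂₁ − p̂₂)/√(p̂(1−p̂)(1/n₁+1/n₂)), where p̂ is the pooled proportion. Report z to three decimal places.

z = 2.769

p̂₁ = 561/4083 ≈ 0.137399, p̂₂ = 403/3472 ≈ 0.116071.
Pooled p̂ = (561+403)/(4083+3472) = 964/7555 = 0.127598.
SE = √(0.111316 × 0.000532936) = 0.007702.
z = (0.137399 − 0.116071)/0.007702 = 0.021328/0.007702 = 2.769.
p-value = P(Z > 2.769) ≈ 0.0028.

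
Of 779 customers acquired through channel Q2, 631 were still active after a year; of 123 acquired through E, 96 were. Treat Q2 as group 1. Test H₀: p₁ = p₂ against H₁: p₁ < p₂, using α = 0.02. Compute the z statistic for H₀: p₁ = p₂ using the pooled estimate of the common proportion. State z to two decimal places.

p̂₁ = 631/779 ≈ 0.8100, p̂₂ = 96/123 ≈ 0.7805.
Pooled p̂ = (631+96)/(779+123) = 727/902 = 0.8060.
SE = √(p̂(1−p̂)(1/n₁+1/n₂)) = √(0.8060·0.1940·0.00941378) = √(0.00147205) = 0.0384.
z = (0.8100 − 0.7805)/0.0384 = 0.0295/0.0384 = 0.77.
p-value = P(Z < 0.770) ≈ 0.7792; since p > α = 0.02, fail to reject H₀.

z = 0.77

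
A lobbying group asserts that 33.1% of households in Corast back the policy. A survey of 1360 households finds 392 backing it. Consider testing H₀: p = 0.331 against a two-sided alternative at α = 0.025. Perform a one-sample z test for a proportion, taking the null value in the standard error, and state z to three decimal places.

z = -3.351

p̂ = 392/1360 = 0.28824.
SE = √(p₀(1−p₀)/n) = √(0.22144/1360) = 0.01276.
z = (0.28824 − 0.331)/0.01276 = -0.04276/0.01276 = -3.351.
Two-sided p-value ≈ 2·Φ(−3.351) = 0.0008; since p < α = 0.025, reject H₀.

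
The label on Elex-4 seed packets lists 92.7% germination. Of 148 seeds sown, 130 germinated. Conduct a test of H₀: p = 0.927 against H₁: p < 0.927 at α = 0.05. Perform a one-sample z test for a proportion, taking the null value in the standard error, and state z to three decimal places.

p̂ = 130/148 = 0.87838.
Standard error under H₀: √(0.927×0.073/148) = 0.02138.
z = (0.87838 − 0.927)/0.02138 = -0.04862/0.02138 = -2.274.
p-value = P(Z < -2.274) ≈ 0.0115; since p < α = 0.05, reject H₀.

z = -2.274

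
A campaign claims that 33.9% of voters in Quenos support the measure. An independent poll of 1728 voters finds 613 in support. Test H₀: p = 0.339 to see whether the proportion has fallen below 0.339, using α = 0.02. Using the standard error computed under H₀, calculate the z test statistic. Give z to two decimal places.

z = 1.38

p̂ = 613/1728 = 0.3547.
SE = √(p₀(1−p₀)/n) = √(0.22408/1728) = 0.0114.
z = (0.3547 − 0.339)/0.0114 = 0.0157/0.0114 = 1.38.
p-value = P(Z < 1.383) ≈ 0.9166. With α = 0.02, fail to reject H₀.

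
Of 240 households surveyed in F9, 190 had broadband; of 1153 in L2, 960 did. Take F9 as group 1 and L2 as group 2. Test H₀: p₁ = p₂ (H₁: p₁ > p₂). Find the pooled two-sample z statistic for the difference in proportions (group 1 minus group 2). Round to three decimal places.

p̂₁ = 190/240 ≈ 0.791667, p̂₂ = 960/1153 ≈ 0.832611.
Pooled p̂ = (190+960)/(240+1153) = 1150/1393 = 0.825556.
SE = √(p̂(1−p̂)(1/n₁+1/n₂)) = √(0.825556·0.174444·0.00503397) = √(0.000724957) = 0.026925.
z = (0.791667 − 0.832611)/0.026925 = -0.040944/0.026925 = -1.521.
p-value = P(Z > -1.521) ≈ 0.9358.

z = -1.521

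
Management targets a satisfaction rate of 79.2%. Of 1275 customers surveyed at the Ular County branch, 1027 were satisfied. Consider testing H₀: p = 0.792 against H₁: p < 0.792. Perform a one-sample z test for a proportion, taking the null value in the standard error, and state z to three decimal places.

z = 1.187

p̂ = 1027/1275 ≈ 0.805490.
Under H₀, SE = √(0.792·0.208/1275) = √(0.000129205) = 0.011367.
z = (0.805490 − 0.792)/0.011367 = 0.013490/0.011367 = 1.187.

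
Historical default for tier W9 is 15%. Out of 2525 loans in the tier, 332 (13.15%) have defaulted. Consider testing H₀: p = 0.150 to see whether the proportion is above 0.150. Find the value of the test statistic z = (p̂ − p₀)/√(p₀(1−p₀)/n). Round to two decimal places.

p̂ = 332/2525 = 0.1315.
Under H₀, SE = √(0.15·0.85/2525) = √(5.0495e-05) = 0.0071.
z = (0.1315 − 0.15)/0.0071 = -0.0185/0.0071 = -2.61.

z = -2.61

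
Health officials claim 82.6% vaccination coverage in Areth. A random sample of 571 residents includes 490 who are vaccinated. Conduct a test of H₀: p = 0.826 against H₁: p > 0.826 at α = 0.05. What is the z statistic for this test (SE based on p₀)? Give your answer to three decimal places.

z = 2.026

p̂ = 490/571 = 0.858144.
SE = √(p₀(1−p₀)/n) = √(0.14372/571) = 0.015865.
z = (0.858144 − 0.826)/0.015865 = 0.032144/0.015865 = 2.026.
p-value = P(Z > 2.026) ≈ 0.0214. With α = 0.05, reject H₀.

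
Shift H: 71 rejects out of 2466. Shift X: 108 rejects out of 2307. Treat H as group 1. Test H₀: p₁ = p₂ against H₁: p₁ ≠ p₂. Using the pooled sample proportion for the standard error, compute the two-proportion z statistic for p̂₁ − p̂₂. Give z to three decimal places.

p̂₁ = 71/2466 ≈ 0.028792, p̂₂ = 108/2307 ≈ 0.046814.
Pooled p̂ = (71+108)/(2466+2307) = 179/4773 = 0.037503.
SE = √(p̂(1−p̂)(1/n₁+1/n₂)) = √(0.037503·0.962497·0.000838978) = √(3.02839e-05) = 0.005503.
z = (0.028792 − 0.046814)/0.005503 = -0.018022/0.005503 = -3.275.
Two-sided p-value ≈ 2·Φ(−3.275) = 0.0011.

z = -3.275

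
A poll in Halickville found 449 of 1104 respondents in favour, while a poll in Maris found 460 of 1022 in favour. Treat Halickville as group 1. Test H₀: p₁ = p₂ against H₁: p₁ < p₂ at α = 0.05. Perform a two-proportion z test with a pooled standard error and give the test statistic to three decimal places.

p̂₁ = 449/1104 = 0.406703, p̂₂ = 460/1022 = 0.450098.
Pooled p̂ = (449+460)/(1104+1022) = 909/2126 = 0.427563.
SE = √(0.244753 × 0.00188427) = 0.021475.
z = (0.406703 − 0.450098)/0.021475 = -0.043395/0.021475 = -2.021.
p-value = P(Z < -2.021) ≈ 0.0217. With α = 0.05, reject H₀.

z = -2.021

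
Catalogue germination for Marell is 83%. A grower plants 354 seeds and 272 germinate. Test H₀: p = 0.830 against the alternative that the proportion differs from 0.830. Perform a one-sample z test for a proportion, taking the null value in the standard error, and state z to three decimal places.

z = -3.087

p̂ = 272/354 = 0.768362.
Standard error under H₀: √(0.83×0.17/354) = 0.019965.
z = (0.768362 − 0.83)/0.019965 = -0.061638/0.019965 = -3.087.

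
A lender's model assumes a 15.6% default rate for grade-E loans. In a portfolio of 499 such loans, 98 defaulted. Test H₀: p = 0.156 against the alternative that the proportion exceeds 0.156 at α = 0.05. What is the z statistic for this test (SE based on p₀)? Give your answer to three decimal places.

p̂ = 98/499 = 0.19639.
Under H₀, SE = √(0.156·0.844/499) = √(0.000263856) = 0.01624.
z = (0.19639 − 0.156)/0.01624 = 0.04039/0.01624 = 2.487.
p-value = P(Z > 2.487) ≈ 0.0064; since p < α = 0.05, reject H₀.

z = 2.487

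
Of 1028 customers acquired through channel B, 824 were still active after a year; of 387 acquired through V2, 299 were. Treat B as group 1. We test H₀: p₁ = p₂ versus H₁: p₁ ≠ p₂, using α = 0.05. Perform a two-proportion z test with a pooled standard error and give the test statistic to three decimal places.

p̂₁ = 824/1028 = 0.80156, p̂₂ = 299/387 = 0.77261.
Pooled p̂ = (824+299)/(1028+387) = 1123/1415 = 0.79364.
SE = √(p̂(1−p̂)(1/n₁+1/n₂)) = √(0.79364·0.20636·0.00355674) = √(0.000582508) = 0.02414.
z = (0.80156 − 0.77261)/0.02414 = 0.02895/0.02414 = 1.199.
p-value = 2·P(Z > 1.199) ≈ 0.2304; since p > α = 0.05, fail to reject H₀.

z = 1.199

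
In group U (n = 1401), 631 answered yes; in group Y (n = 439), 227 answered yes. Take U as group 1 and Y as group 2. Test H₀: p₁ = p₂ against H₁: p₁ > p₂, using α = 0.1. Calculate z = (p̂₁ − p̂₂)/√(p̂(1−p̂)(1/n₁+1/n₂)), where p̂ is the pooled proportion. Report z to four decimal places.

p̂₁ = 631/1401 ≈ 0.4503926, p̂₂ = 227/439 ≈ 0.5170843.
Pooled p̂ = (631+227)/(1401+439) = 858/1840 = 0.4663043.
SE = √(0.248865 × 0.00299168) = 0.0272860.
z = (0.4503926 − 0.5170843)/0.0272860 = -0.0666917/0.0272860 = -2.4442.
p-value = P(Z > -2.444) ≈ 0.9927; since p > α = 0.1, fail to reject H₀.

z = -2.4442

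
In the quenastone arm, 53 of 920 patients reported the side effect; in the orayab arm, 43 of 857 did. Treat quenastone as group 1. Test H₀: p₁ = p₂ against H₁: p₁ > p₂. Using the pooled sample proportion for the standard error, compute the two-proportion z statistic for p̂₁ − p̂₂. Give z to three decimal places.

p̂₁ = 53/920 ≈ 0.057609, p̂₂ = 43/857 ≈ 0.050175.
Pooled p̂ = (53+43)/(920+857) = 96/1777 = 0.054024.
SE = √(p̂(1−p̂)(1/n₁+1/n₂)) = √(0.054024·0.945976·0.00225382) = √(0.000115182) = 0.010732.
z = (0.057609 − 0.050175)/0.010732 = 0.007434/0.010732 = 0.693.
p-value = P(Z > 0.693) ≈ 0.2443.

z = 0.693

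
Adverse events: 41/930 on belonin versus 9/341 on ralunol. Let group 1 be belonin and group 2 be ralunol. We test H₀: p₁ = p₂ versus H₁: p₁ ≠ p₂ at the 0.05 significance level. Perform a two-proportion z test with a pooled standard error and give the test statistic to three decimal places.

z = 1.438

p̂₁ = 41/930 ≈ 0.04409, p̂₂ = 9/341 ≈ 0.02639.
Pooled p̂ = (41+9)/(930+341) = 50/1271 = 0.03934.
SE = √(0.0377915 × 0.00400782) = 0.01231.
z = (0.04409 − 0.02639)/0.01231 = 0.01770/0.01231 = 1.438.
Two-sided p-value ≈ 2·Φ(−1.438) = 0.1505. With α = 0.05, fail to reject H₀.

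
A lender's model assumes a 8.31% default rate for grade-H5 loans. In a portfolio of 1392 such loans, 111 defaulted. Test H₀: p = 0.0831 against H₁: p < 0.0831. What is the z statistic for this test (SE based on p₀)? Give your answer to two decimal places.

z = -0.45

p̂ = 111/1392 ≈ 0.07974.
Under H₀, SE = √(0.0831·0.9169/1392) = √(5.47373e-05) = 0.00740.
z = (0.07974 − 0.0831)/0.00740 = -0.00336/0.00740 = -0.45.
p-value = P(Z < -0.454) ≈ 0.3249.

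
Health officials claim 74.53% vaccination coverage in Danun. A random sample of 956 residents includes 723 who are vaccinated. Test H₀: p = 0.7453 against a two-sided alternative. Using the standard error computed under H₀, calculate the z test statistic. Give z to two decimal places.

p̂ = 723/956 = 0.7563.
Standard error under H₀: √(0.7453×0.2547/956) = 0.0141.
z = (0.7563 − 0.7453)/0.0141 = 0.0110/0.0141 = 0.78.

z = 0.78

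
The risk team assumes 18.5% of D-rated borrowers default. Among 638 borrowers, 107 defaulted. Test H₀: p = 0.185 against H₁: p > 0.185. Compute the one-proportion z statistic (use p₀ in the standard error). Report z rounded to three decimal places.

z = -1.125

p̂ = 107/638 ≈ 0.16771.
Standard error under H₀: √(0.185×0.815/638) = 0.01537.
z = (0.16771 − 0.185)/0.01537 = -0.01729/0.01537 = -1.125.
p-value = P(Z > -1.125) ≈ 0.8696.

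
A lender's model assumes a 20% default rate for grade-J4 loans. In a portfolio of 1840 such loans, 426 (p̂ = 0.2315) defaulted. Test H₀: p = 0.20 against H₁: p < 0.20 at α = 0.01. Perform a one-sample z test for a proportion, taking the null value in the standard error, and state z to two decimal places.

z = 3.38

p̂ = 426/1840 ≈ 0.23152.
Standard error under H₀: √(0.2×0.8/1840) = 0.00933.
z = (0.23152 − 0.2)/0.00933 = 0.03152/0.00933 = 3.38.
p-value = P(Z < 3.380) ≈ 0.9996. With α = 0.01, fail to reject H₀.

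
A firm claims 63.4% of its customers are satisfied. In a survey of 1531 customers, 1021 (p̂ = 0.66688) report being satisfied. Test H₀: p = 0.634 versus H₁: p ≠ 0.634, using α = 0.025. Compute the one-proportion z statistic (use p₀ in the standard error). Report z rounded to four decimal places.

z = 2.6711

p̂ = 1021/1531 = 0.666884.
Under H₀, SE = √(0.634·0.366/1531) = √(0.000151564) = 0.012311.
z = (0.666884 − 0.634)/0.012311 = 0.032884/0.012311 = 2.6711.
Two-sided p-value ≈ 2·Φ(−2.671) = 0.0076; since p < α = 0.025, reject H₀.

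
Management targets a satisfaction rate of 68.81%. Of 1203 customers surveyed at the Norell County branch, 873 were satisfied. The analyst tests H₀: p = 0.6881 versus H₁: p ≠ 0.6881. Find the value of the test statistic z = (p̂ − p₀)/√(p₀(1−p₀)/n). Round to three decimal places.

p̂ = 873/1203 = 0.72569.
SE = √(p₀(1−p₀)/n) = √(0.21462/1203) = 0.01336.
z = (0.72569 − 0.6881)/0.01336 = 0.03759/0.01336 = 2.814.

z = 2.814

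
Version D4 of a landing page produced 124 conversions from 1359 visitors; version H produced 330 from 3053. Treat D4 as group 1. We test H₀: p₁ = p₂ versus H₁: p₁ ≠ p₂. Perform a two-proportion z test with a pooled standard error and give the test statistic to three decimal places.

p̂₁ = 124/1359 = 0.09124, p̂₂ = 330/3053 = 0.10809.
Pooled p̂ = (124+330)/(1359+3053) = 454/4412 = 0.10290.
SE = √(0.0923125 × 0.00106338) = 0.00991.
z = (0.09124 − 0.10809)/0.00991 = -0.01685/0.00991 = -1.700.
Two-sided p-value ≈ 2·Φ(−1.700) = 0.0891.

z = -1.700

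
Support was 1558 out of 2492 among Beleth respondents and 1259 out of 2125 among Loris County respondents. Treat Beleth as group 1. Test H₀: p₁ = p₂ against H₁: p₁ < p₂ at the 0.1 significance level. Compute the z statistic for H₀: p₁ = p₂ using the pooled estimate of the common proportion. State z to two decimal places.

z = 2.27

p̂₁ = 1558/2492 = 0.6252, p̂₂ = 1259/2125 = 0.5925.
Pooled p̂ = (1558+1259)/(2492+2125) = 2817/4617 = 0.6101.
SE = √(p̂(1−p̂)(1/n₁+1/n₂)) = √(0.6101·0.3899·0.000871872) = √(0.000207392) = 0.0144.
z = (0.6252 − 0.5925)/0.0144 = 0.0327/0.0144 = 2.27.
p-value = P(Z < 2.273) ≈ 0.9885, so at α = 0.1 we fail to reject H₀.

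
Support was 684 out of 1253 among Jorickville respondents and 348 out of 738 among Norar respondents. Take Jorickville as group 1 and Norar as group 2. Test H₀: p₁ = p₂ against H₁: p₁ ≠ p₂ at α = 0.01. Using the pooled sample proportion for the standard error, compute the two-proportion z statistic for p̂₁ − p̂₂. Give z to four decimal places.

p̂₁ = 684/1253 ≈ 0.545890, p̂₂ = 348/738 ≈ 0.471545.
Pooled p̂ = (684+348)/(1253+738) = 1032/1991 = 0.518332.
SE = √(0.249664 × 0.0021531) = 0.023185.
z = (0.545890 − 0.471545)/0.023185 = 0.074345/0.023185 = 3.2066.
p-value = 2·P(Z > 3.207) ≈ 0.0013, so at α = 0.01 we reject H₀.

z = 3.2066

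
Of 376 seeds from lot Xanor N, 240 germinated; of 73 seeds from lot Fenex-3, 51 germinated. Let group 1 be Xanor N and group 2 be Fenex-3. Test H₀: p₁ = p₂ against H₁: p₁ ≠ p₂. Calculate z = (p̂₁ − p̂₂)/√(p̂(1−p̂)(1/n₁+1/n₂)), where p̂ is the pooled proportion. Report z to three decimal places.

p̂₁ = 240/376 ≈ 0.63830, p̂₂ = 51/73 ≈ 0.69863.
Pooled p̂ = (240+51)/(376+73) = 291/449 = 0.64811.
SE = √(p̂(1−p̂)(1/n₁+1/n₂)) = √(0.64811·0.35189·0.0163582) = √(0.00373072) = 0.06108.
z = (0.63830 − 0.69863)/0.06108 = -0.06033/0.06108 = -0.988.

z = -0.988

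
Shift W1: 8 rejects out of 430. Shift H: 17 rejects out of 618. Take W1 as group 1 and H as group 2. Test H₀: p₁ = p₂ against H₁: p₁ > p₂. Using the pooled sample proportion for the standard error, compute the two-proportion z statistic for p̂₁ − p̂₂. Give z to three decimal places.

p̂₁ = 8/430 ≈ 0.018605, p̂₂ = 17/618 ≈ 0.027508.
Pooled p̂ = (8+17)/(430+618) = 25/1048 = 0.023855.
SE = √(0.0232859 × 0.0039437) = 0.009583.
z = (0.018605 − 0.027508)/0.009583 = -0.008903/0.009583 = -0.929.

z = -0.929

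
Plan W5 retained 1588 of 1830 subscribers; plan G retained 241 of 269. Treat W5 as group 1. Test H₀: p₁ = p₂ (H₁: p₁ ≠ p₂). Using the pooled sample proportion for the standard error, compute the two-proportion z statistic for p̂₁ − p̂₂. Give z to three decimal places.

p̂₁ = 1588/1830 = 0.86776, p̂₂ = 241/269 = 0.89591.
Pooled p̂ = (1588+241)/(1830+269) = 1829/2099 = 0.87137.
SE = √(0.112086 × 0.00426392) = 0.02186.
z = (0.86776 − 0.89591)/0.02186 = -0.02815/0.02186 = -1.288.

z = -1.288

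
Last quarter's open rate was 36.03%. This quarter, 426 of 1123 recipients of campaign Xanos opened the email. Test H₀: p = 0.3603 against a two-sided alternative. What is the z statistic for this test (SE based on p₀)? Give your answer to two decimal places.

z = 1.33

p̂ = 426/1123 = 0.3793.
SE = √(p₀(1−p₀)/n) = √(0.23048/1123) = 0.0143.
z = (0.3793 − 0.3603)/0.0143 = 0.0190/0.0143 = 1.33.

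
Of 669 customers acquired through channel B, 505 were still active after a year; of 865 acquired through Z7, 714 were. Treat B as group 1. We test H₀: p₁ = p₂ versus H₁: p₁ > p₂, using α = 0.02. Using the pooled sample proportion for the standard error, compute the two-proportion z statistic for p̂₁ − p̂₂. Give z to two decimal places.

z = -3.39

p̂₁ = 505/669 = 0.7549, p̂₂ = 714/865 = 0.8254.
Pooled p̂ = (505+714)/(669+865) = 1219/1534 = 0.7947.
SE = √(0.163179 × 0.00265084) = 0.0208.
z = (0.7549 − 0.8254)/0.0208 = -0.0705/0.0208 = -3.39.
p-value = P(Z > -3.393) ≈ 0.9997. With α = 0.02, fail to reject H₀.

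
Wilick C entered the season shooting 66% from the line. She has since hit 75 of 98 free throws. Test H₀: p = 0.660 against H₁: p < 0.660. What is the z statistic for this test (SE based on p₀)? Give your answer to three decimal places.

z = 2.201

p̂ = 75/98 ≈ 0.76531.
Under H₀, SE = √(0.66·0.34/98) = √(0.0022898) = 0.04785.
z = (0.76531 − 0.66)/0.04785 = 0.10531/0.04785 = 2.201.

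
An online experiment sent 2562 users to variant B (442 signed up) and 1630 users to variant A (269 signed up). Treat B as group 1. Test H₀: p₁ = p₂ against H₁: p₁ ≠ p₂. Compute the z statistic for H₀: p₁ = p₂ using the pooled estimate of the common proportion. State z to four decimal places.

z = 0.6300

p̂₁ = 442/2562 ≈ 0.1725215, p̂₂ = 269/1630 ≈ 0.1650307.
Pooled p̂ = (442+269)/(2562+1630) = 711/4192 = 0.1696088.
SE = √(0.140842 × 0.00100382) = 0.0118903.
z = (0.1725215 − 0.1650307)/0.0118903 = 0.0074908/0.0118903 = 0.6300.
Two-sided p-value ≈ 2·Φ(−0.630) = 0.5287.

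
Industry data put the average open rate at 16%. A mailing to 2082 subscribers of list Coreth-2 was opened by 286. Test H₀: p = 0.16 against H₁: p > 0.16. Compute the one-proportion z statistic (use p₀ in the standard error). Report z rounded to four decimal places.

p̂ = 286/2082 ≈ 0.1373679.
Under H₀, SE = √(0.16·0.84/2082) = √(6.45533e-05) = 0.0080345.
z = (0.1373679 − 0.16)/0.0080345 = -0.0226321/0.0080345 = -2.8169.
p-value = P(Z > -2.817) ≈ 0.9976.

z = -2.8169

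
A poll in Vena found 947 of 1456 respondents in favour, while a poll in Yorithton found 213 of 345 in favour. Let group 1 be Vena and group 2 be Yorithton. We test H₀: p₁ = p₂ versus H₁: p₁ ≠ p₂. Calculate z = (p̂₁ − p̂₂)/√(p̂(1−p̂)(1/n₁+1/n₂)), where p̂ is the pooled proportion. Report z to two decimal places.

z = 1.15

p̂₁ = 947/1456 = 0.6504, p̂₂ = 213/345 = 0.6174.
Pooled p̂ = (947+213)/(1456+345) = 1160/1801 = 0.6441.
SE = √(p̂(1−p̂)(1/n₁+1/n₂)) = √(0.6441·0.3559·0.00358536) = √(0.000821905) = 0.0287.
z = (0.6504 − 0.6174)/0.0287 = 0.0330/0.0287 = 1.15.
Two-sided p-value ≈ 2·Φ(−1.152) = 0.2494.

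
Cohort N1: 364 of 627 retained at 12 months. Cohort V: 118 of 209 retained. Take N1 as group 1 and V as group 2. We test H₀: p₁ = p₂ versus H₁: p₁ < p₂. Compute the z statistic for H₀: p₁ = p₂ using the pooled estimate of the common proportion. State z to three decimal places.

z = 0.404

p̂₁ = 364/627 ≈ 0.58054, p̂₂ = 118/209 ≈ 0.56459.
Pooled p̂ = (364+118)/(627+209) = 482/836 = 0.57656.
SE = √(p̂(1−p̂)(1/n₁+1/n₂)) = √(0.57656·0.42344·0.00637959) = √(0.00155751) = 0.03947.
z = (0.58054 − 0.56459)/0.03947 = 0.01595/0.03947 = 0.404.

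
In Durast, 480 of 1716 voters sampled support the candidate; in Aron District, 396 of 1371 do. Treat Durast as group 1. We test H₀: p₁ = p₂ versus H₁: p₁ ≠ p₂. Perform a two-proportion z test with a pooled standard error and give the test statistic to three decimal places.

p̂₁ = 480/1716 = 0.27972, p̂₂ = 396/1371 = 0.28884.
Pooled p̂ = (480+396)/(1716+1371) = 876/3087 = 0.28377.
SE = √(p̂(1−p̂)(1/n₁+1/n₂)) = √(0.28377·0.71623·0.00131215) = √(0.000266687) = 0.01633.
z = (0.27972 − 0.28884)/0.01633 = -0.00912/0.01633 = -0.558.

z = -0.558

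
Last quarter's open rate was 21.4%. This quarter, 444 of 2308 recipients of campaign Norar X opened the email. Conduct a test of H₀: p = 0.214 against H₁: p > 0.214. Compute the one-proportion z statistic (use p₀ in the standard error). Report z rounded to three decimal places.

p̂ = 444/2308 = 0.19237.
Under H₀, SE = √(0.214·0.786/2308) = √(7.28787e-05) = 0.00854.
z = (0.19237 − 0.214)/0.00854 = -0.02163/0.00854 = -2.533.
p-value = P(Z > -2.533) ≈ 0.9943.

z = -2.533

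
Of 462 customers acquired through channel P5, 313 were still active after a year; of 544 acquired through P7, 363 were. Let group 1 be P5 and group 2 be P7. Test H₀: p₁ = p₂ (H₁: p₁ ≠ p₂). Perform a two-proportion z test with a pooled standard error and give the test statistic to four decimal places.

z = 0.3437

p̂₁ = 313/462 = 0.677489, p̂₂ = 363/544 = 0.667279.
Pooled p̂ = (313+363)/(462+544) = 676/1006 = 0.671968.
SE = √(p̂(1−p̂)(1/n₁+1/n₂)) = √(0.671968·0.328032·0.00400274) = √(0.000882311) = 0.029704.
z = (0.677489 − 0.667279)/0.029704 = 0.010210/0.029704 = 0.3437.
p-value = 2·P(Z > 0.344) ≈ 0.7311.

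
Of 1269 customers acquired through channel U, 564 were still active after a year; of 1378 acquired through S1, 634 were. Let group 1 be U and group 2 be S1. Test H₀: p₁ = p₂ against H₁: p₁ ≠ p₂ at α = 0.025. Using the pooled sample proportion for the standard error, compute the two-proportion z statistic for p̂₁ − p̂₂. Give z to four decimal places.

z = -0.8078

p̂₁ = 564/1269 = 0.444444, p̂₂ = 634/1378 = 0.460087.
Pooled p̂ = (564+634)/(1269+1378) = 1198/2647 = 0.452588.
SE = √(0.247752 × 0.00151371) = 0.019366.
z = (0.444444 − 0.460087)/0.019366 = -0.015643/0.019366 = -0.8078.
p-value = 2·P(Z > 0.808) ≈ 0.4192, so at α = 0.025 we fail to reject H₀.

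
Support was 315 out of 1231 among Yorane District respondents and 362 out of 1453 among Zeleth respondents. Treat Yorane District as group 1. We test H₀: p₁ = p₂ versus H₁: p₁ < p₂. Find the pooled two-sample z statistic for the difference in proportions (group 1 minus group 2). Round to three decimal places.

p̂₁ = 315/1231 = 0.25589, p̂₂ = 362/1453 = 0.24914.
Pooled p̂ = (315+362)/(1231+1453) = 677/2684 = 0.25224.
SE = √(p̂(1−p̂)(1/n₁+1/n₂)) = √(0.25224·0.74776·0.00150058) = √(0.000283028) = 0.01682.
z = (0.25589 − 0.24914)/0.01682 = 0.00675/0.01682 = 0.401.
p-value = P(Z < 0.401) ≈ 0.6559.

z = 0.401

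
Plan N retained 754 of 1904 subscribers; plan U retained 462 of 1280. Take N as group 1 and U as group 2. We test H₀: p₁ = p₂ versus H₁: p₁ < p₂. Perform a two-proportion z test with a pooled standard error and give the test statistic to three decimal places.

z = 1.997

p̂₁ = 754/1904 = 0.39601, p̂₂ = 462/1280 = 0.36094.
Pooled p̂ = (754+462)/(1904+1280) = 1216/3184 = 0.38191.
SE = √(0.236055 × 0.00130646) = 0.01756.
z = (0.39601 − 0.36094)/0.01756 = 0.03507/0.01756 = 1.997.
p-value = P(Z < 1.997) ≈ 0.9771.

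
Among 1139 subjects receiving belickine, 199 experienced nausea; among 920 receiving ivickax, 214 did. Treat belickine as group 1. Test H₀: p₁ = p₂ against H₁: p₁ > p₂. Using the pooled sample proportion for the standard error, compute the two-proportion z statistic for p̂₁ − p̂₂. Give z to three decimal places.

z = -3.262

p̂₁ = 199/1139 = 0.17471, p̂₂ = 214/920 = 0.23261.
Pooled p̂ = (199+214)/(1139+920) = 413/2059 = 0.20058.
SE = √(0.160349 × 0.00196492) = 0.01775.
z = (0.17471 − 0.23261)/0.01775 = -0.05790/0.01775 = -3.262.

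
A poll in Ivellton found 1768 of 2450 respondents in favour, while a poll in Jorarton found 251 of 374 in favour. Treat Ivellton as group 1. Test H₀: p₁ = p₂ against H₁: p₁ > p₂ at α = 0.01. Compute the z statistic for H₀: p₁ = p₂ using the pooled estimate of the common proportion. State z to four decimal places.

p̂₁ = 1768/2450 ≈ 0.721633, p̂₂ = 251/374 ≈ 0.671123.
Pooled p̂ = (1768+251)/(2450+374) = 2019/2824 = 0.714943.
SE = √(p̂(1−p̂)(1/n₁+1/n₂)) = √(0.714943·0.285057·0.00308196) = √(0.000628101) = 0.025062.
z = (0.721633 − 0.671123)/0.025062 = 0.050510/0.025062 = 2.0154.
p-value = P(Z > 2.015) ≈ 0.0219. With α = 0.01, fail to reject H₀.

z = 2.0154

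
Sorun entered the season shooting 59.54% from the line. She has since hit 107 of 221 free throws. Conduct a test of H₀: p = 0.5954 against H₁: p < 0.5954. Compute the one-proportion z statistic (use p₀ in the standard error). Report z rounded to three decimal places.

p̂ = 107/221 = 0.48416.
Standard error under H₀: √(0.5954×0.4046/221) = 0.03302.
z = (0.48416 − 0.5954)/0.03302 = -0.11124/0.03302 = -3.369.
p-value = P(Z < -3.369) ≈ 0.0004.

z = -3.369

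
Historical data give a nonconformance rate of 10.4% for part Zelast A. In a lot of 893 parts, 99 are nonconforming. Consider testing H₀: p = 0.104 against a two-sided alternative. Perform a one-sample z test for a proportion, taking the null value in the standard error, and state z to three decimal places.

p̂ = 99/893 ≈ 0.110862.
Standard error under H₀: √(0.104×0.896/893) = 0.010215.
z = (0.110862 − 0.104)/0.010215 = 0.006862/0.010215 = 0.672.

z = 0.672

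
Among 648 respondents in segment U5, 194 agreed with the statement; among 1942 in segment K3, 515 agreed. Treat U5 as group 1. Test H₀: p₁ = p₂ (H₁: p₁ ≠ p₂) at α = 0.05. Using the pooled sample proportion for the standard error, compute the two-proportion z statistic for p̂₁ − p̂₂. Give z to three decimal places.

p̂₁ = 194/648 = 0.29938, p̂₂ = 515/1942 = 0.26519.
Pooled p̂ = (194+515)/(648+1942) = 709/2590 = 0.27375.
SE = √(p̂(1−p̂)(1/n₁+1/n₂)) = √(0.27375·0.72625·0.00205814) = √(0.000409177) = 0.02023.
z = (0.29938 − 0.26519)/0.02023 = 0.03419/0.02023 = 1.690.
p-value = 2·P(Z > 1.690) ≈ 0.0910, so at α = 0.05 we fail to reject H₀.

z = 1.690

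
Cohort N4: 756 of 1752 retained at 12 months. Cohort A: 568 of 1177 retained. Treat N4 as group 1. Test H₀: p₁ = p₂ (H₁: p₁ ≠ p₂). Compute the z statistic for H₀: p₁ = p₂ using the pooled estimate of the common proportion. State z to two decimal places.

z = -2.72

p̂₁ = 756/1752 = 0.4315, p̂₂ = 568/1177 = 0.4826.
Pooled p̂ = (756+568)/(1752+1177) = 1324/2929 = 0.4520.
SE = √(p̂(1−p̂)(1/n₁+1/n₂)) = √(0.4520·0.5480·0.00142039) = √(0.00035183) = 0.0188.
z = (0.4315 − 0.4826)/0.0188 = -0.0511/0.0188 = -2.72.
Two-sided p-value ≈ 2·Φ(−2.723) = 0.0065.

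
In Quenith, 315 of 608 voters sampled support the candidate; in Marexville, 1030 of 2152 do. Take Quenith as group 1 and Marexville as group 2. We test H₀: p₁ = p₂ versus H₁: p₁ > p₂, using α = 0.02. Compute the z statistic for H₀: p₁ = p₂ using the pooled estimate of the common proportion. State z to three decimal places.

z = 1.719

p̂₁ = 315/608 ≈ 0.51809, p̂₂ = 1030/2152 ≈ 0.47862.
Pooled p̂ = (315+1030)/(608+2152) = 1345/2760 = 0.48732.
SE = √(p̂(1−p̂)(1/n₁+1/n₂)) = √(0.48732·0.51268·0.00210942) = √(0.000527016) = 0.02296.
z = (0.51809 − 0.47862)/0.02296 = 0.03947/0.02296 = 1.719.
p-value = P(Z > 1.719) ≈ 0.0428; since p > α = 0.02, fail to reject H₀.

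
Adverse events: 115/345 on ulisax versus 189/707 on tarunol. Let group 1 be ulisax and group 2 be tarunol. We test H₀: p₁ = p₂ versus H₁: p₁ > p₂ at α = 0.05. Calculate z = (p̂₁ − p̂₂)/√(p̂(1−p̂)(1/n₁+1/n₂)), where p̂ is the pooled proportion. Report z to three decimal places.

z = 2.217

p̂₁ = 115/345 = 0.33333, p̂₂ = 189/707 = 0.26733.
Pooled p̂ = (115+189)/(345+707) = 304/1052 = 0.28897.
SE = √(0.205468 × 0.00431298) = 0.02977.
z = (0.33333 − 0.26733)/0.02977 = 0.06600/0.02977 = 2.217.
p-value = P(Z > 2.217) ≈ 0.0133; since p < α = 0.05, reject H₀.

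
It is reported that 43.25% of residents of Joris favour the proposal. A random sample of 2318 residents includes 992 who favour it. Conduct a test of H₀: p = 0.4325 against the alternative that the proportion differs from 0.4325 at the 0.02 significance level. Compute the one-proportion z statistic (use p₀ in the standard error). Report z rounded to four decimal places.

p̂ = 992/2318 ≈ 0.427955.
SE = √(p₀(1−p₀)/n) = √(0.24544/2318) = 0.010290.
z = (0.427955 − 0.4325)/0.010290 = -0.004545/0.010290 = -0.4417.
p-value = 2·P(Z > 0.442) ≈ 0.6587, so at α = 0.02 we fail to reject H₀.

z = -0.4417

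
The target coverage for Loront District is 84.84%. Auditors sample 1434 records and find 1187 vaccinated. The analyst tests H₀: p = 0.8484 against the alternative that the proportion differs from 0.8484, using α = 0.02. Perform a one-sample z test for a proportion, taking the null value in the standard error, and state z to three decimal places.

p̂ = 1187/1434 ≈ 0.827755.
SE = √(p₀(1−p₀)/n) = √(0.12862/1434) = 0.009471.
z = (0.827755 − 0.8484)/0.009471 = -0.020645/0.009471 = -2.180.
p-value = 2·P(Z > 2.180) ≈ 0.0293. With α = 0.02, fail to reject H₀.

z = -2.180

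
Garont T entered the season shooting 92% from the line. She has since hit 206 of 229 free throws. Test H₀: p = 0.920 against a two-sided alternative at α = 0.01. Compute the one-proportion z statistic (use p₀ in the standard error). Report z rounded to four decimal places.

z = -1.1400

p̂ = 206/229 ≈ 0.8995633.
Under H₀, SE = √(0.92·0.08/229) = √(0.000321397) = 0.0179276.
z = (0.8995633 − 0.92)/0.0179276 = -0.0204367/0.0179276 = -1.1400.
p-value = 2·P(Z > 1.140) ≈ 0.2543, so at α = 0.01 we fail to reject H₀.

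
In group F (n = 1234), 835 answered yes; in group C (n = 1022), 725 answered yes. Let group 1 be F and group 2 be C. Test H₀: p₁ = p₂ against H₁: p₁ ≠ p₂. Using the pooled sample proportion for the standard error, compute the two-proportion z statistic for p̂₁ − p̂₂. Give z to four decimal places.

z = -1.6756

p̂₁ = 835/1234 ≈ 0.676661, p̂₂ = 725/1022 ≈ 0.709393.
Pooled p̂ = (835+725)/(1234+1022) = 1560/2256 = 0.691489.
SE = √(p̂(1−p̂)(1/n₁+1/n₂)) = √(0.691489·0.308511·0.00178885) = √(0.000381618) = 0.019535.
z = (0.676661 − 0.709393)/0.019535 = -0.032732/0.019535 = -1.6756.
Two-sided p-value ≈ 2·Φ(−1.676) = 0.0938.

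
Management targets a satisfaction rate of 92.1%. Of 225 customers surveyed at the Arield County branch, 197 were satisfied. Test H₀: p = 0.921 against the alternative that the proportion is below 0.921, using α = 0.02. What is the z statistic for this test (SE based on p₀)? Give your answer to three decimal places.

p̂ = 197/225 = 0.87556.
Under H₀, SE = √(0.921·0.079/225) = √(0.000323373) = 0.01798.
z = (0.87556 − 0.921)/0.01798 = -0.04544/0.01798 = -2.527.
p-value = P(Z < -2.527) ≈ 0.0057, so at α = 0.02 we reject H₀.

z = -2.527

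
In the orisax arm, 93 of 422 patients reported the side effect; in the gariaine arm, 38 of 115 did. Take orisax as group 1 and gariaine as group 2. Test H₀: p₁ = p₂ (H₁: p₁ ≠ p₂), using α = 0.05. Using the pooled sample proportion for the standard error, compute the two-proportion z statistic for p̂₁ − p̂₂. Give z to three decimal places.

p̂₁ = 93/422 ≈ 0.22038, p̂₂ = 38/115 ≈ 0.33043.
Pooled p̂ = (93+38)/(422+115) = 131/537 = 0.24395.
SE = √(0.184437 × 0.0110653) = 0.04518.
z = (0.22038 − 0.33043)/0.04518 = -0.11005/0.04518 = -2.436.
p-value = 2·P(Z > 2.436) ≈ 0.0148, so at α = 0.05 we reject H₀.

z = -2.436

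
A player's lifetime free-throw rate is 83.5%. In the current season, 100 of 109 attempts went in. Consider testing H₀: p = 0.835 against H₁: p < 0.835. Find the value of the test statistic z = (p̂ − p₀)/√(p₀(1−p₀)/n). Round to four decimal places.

p̂ = 100/109 = 0.9174312.
Standard error under H₀: √(0.835×0.165/109) = 0.0355526.
z = (0.9174312 − 0.835)/0.0355526 = 0.0824312/0.0355526 = 2.3186.
p-value = P(Z < 2.319) ≈ 0.9898.

z = 2.3186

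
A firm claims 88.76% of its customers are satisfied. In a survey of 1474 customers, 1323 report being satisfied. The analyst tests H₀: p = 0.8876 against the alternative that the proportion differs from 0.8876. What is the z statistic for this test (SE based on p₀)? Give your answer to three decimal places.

p̂ = 1323/1474 = 0.89756.
Standard error under H₀: √(0.8876×0.1124/1474) = 0.00823.
z = (0.89756 − 0.8876)/0.00823 = 0.00996/0.00823 = 1.210.
Two-sided p-value ≈ 2·Φ(−1.210) = 0.2261.

z = 1.210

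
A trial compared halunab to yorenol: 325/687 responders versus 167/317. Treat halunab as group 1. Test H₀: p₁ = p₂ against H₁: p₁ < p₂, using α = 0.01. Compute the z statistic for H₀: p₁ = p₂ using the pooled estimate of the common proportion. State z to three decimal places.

z = -1.583

p̂₁ = 325/687 ≈ 0.47307, p̂₂ = 167/317 ≈ 0.52681.
Pooled p̂ = (325+167)/(687+317) = 492/1004 = 0.49004.
SE = √(p̂(1−p̂)(1/n₁+1/n₂)) = √(0.49004·0.50996·0.00461018) = √(0.00115209) = 0.03394.
z = (0.47307 − 0.52681)/0.03394 = -0.05374/0.03394 = -1.583.
p-value = P(Z < -1.583) ≈ 0.0567; since p > α = 0.01, fail to reject H₀.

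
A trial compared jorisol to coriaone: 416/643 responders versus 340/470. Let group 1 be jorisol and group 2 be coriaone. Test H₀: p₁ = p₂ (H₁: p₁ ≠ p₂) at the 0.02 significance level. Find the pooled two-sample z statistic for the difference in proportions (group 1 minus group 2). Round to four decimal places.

z = -2.6984

p̂₁ = 416/643 = 0.646967, p̂₂ = 340/470 = 0.723404.
Pooled p̂ = (416+340)/(643+470) = 756/1113 = 0.679245.
SE = √(p̂(1−p̂)(1/n₁+1/n₂)) = √(0.679245·0.320755·0.00368287) = √(0.000802391) = 0.028327.
z = (0.646967 − 0.723404)/0.028327 = -0.076437/0.028327 = -2.6984.
p-value = 2·P(Z > 2.698) ≈ 0.0070; since p < α = 0.02, reject H₀.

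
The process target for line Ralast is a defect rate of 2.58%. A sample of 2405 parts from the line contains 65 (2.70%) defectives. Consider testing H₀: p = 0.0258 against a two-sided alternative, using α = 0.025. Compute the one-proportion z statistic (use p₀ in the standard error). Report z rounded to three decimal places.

z = 0.380

p̂ = 65/2405 ≈ 0.027027.
SE = √(p₀(1−p₀)/n) = √(0.025134/2405) = 0.003233.
z = (0.027027 − 0.0258)/0.003233 = 0.001227/0.003233 = 0.380.
p-value = 2·P(Z > 0.380) ≈ 0.7043; since p > α = 0.025, fail to reject H₀.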